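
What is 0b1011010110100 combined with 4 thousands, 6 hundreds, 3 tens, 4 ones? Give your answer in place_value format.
Convert 0b1011010110100 (binary) → 4096 + 1024 + 512 + 128 + 32 + 16 + 4 = 5812 (decimal)
Convert 4 thousands, 6 hundreds, 3 tens, 4 ones (place-value notation) → 4×1000 + 6×100 + 3×10 + 4 = 4634 (decimal)
Compute 5812 + 4634 = 10446
Convert 10446 (decimal) → 10446 = 10×1000 + 4×100 + 4×10 + 6 → 10 thousands, 4 hundreds, 4 tens, 6 ones (place-value notation)
10 thousands, 4 hundreds, 4 tens, 6 ones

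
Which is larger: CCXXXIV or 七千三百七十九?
Convert CCXXXIV (Roman numeral) → 100 + 100 + 10 + 10 + 10 + 4 = 234 (decimal)
Convert 七千三百七十九 (Chinese numeral) → 7×1000 + 3×100 + 7×10 + 9 = 7379 (decimal)
Compare 234 vs 7379: larger = 7379
7379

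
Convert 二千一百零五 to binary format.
Convert 二千一百零五 (Chinese numeral) → 2×1000 + 1×100 + 5 = 2105 (decimal)
Convert 2105 (decimal) → 2105 = 2048 + 32 + 16 + 8 + 1 → 0b100000111001 (binary)
0b100000111001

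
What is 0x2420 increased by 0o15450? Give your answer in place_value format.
Convert 0x2420 (hexadecimal) → 2×4096 + 4×256 + 2×16 = 9248 (decimal)
Convert 0o15450 (octal) → 1×4096 + 5×512 + 4×64 + 5×8 = 6952 (decimal)
Compute 9248 + 6952 = 16200
Convert 16200 (decimal) → 16200 = 16×1000 + 2×100 → 16 thousands, 2 hundreds (place-value notation)
16 thousands, 2 hundreds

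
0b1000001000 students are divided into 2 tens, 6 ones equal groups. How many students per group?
Convert 0b1000001000 (binary) → 512 + 8 = 520 (decimal)
Convert 2 tens, 6 ones (place-value notation) → 2×10 + 6 = 26 (decimal)
Compute 520 ÷ 26 = 20
20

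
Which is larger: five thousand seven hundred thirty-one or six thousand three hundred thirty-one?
Convert five thousand seven hundred thirty-one (English words) → 5×1000 + 7×100 + 31 = 5731 (decimal)
Convert six thousand three hundred thirty-one (English words) → 6×1000 + 3×100 + 31 = 6331 (decimal)
Compare 5731 vs 6331: larger = 6331
6331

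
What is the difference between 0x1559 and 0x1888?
Convert 0x1559 (hexadecimal) → 1×4096 + 5×256 + 5×16 + 9 = 5465 (decimal)
Convert 0x1888 (hexadecimal) → 1×4096 + 8×256 + 8×16 + 8 = 6280 (decimal)
Difference: |5465 - 6280| = 815
815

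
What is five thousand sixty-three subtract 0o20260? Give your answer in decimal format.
Convert five thousand sixty-three (English words) → 5×1000 + 63 = 5063 (decimal)
Convert 0o20260 (octal) → 2×4096 + 2×64 + 6×8 = 8368 (decimal)
Compute 5063 - 8368 = -3305
-3305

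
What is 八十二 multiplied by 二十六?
Convert 八十二 (Chinese numeral) → 8×10 + 2 = 82 (decimal)
Convert 二十六 (Chinese numeral) → 2×10 + 6 = 26 (decimal)
Compute 82 × 26 = 2132
2132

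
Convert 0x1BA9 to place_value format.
Convert 0x1BA9 (hexadecimal) → 1×4096 + 11×256 + 10×16 + 9 = 7081 (decimal)
Convert 7081 (decimal) → 7081 = 7×1000 + 8×10 + 1 → 7 thousands, 8 tens, 1 one (place-value notation)
7 thousands, 8 tens, 1 one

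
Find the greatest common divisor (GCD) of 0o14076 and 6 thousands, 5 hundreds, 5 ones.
Convert 0o14076 (octal) → 1×4096 + 4×512 + 7×8 + 6 = 6206 (decimal)
Convert 6 thousands, 5 hundreds, 5 ones (place-value notation) → 6×1000 + 5×100 + 5 = 6505 (decimal)
Compute gcd(6206, 6505) = 1
1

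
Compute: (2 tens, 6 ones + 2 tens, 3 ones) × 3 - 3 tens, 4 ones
Convert 2 tens, 6 ones (place-value notation) → 2×10 + 6 = 26 (decimal)
Convert 2 tens, 3 ones (place-value notation) → 2×10 + 3 = 23 (decimal)
Convert 3 tens, 4 ones (place-value notation) → 3×10 + 4 = 34 (decimal)
Expression in decimal: (26 + 23) × 3 - 34
Parentheses first: 26 + 23 = 49
Multiply: 49 × 3 = 147
Subtract: 147 - 34 = 113
113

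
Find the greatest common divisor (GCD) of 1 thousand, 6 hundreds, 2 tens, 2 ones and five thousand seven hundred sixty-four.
Convert 1 thousand, 6 hundreds, 2 tens, 2 ones (place-value notation) → 1×1000 + 6×100 + 2×10 + 2 = 1622 (decimal)
Convert five thousand seven hundred sixty-four (English words) → 5×1000 + 7×100 + 64 = 5764 (decimal)
Compute gcd(1622, 5764) = 2
2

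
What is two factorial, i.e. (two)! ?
Convert two (English words) → 2 (decimal)
Compute 2! = 2
2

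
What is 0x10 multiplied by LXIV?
Convert 0x10 (hexadecimal) → 1×16 = 16 (decimal)
Convert LXIV (Roman numeral) → 50 + 10 + 4 = 64 (decimal)
Compute 16 × 64 = 1024
1024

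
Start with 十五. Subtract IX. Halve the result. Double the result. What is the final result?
Convert 十五 (Chinese numeral) → 1×10 + 5 = 15 (decimal)
Start: 15
Convert IX (Roman numeral) → 9 (decimal)
15 - 9 = 6
6 ÷ 2 = 3
3 × 2 = 6
6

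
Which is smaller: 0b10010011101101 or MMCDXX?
Convert 0b10010011101101 (binary) → 8192 + 1024 + 128 + 64 + 32 + 8 + 4 + 1 = 9453 (decimal)
Convert MMCDXX (Roman numeral) → 1000 + 1000 + 400 + 10 + 10 = 2420 (decimal)
Compare 9453 vs 2420: smaller = 2420
2420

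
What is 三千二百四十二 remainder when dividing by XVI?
Convert 三千二百四十二 (Chinese numeral) → 3×1000 + 2×100 + 4×10 + 2 = 3242 (decimal)
Convert XVI (Roman numeral) → 10 + 5 + 1 = 16 (decimal)
Compute 3242 mod 16 = 10
10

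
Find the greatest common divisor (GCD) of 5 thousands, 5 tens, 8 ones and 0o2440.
Convert 5 thousands, 5 tens, 8 ones (place-value notation) → 5×1000 + 5×10 + 8 = 5058 (decimal)
Convert 0o2440 (octal) → 2×512 + 4×64 + 4×8 = 1312 (decimal)
Compute gcd(5058, 1312) = 2
2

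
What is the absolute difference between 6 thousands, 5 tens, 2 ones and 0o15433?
Convert 6 thousands, 5 tens, 2 ones (place-value notation) → 6×1000 + 5×10 + 2 = 6052 (decimal)
Convert 0o15433 (octal) → 1×4096 + 5×512 + 4×64 + 3×8 + 3 = 6939 (decimal)
Compute |6052 - 6939| = 887
887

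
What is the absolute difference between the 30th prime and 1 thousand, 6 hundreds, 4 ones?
Convert the 30th prime (prime index) → 113 (decimal)
Convert 1 thousand, 6 hundreds, 4 ones (place-value notation) → 1×1000 + 6×100 + 4 = 1604 (decimal)
Compute |113 - 1604| = 1491
1491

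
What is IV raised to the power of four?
Convert IV (Roman numeral) → 4 (decimal)
Convert four (English words) → 4 (decimal)
Compute 4 ^ 4 = 256
256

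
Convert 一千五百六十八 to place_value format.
Convert 一千五百六十八 (Chinese numeral) → 1×1000 + 5×100 + 6×10 + 8 = 1568 (decimal)
Convert 1568 (decimal) → 1568 = 1×1000 + 5×100 + 6×10 + 8 → 1 thousand, 5 hundreds, 6 tens, 8 ones (place-value notation)
1 thousand, 5 hundreds, 6 tens, 8 ones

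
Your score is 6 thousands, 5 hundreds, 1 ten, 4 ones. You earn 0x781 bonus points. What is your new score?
Convert 6 thousands, 5 hundreds, 1 ten, 4 ones (place-value notation) → 6×1000 + 5×100 + 1×10 + 4 = 6514 (decimal)
Convert 0x781 (hexadecimal) → 7×256 + 8×16 + 1 = 1921 (decimal)
Compute 6514 + 1921 = 8435
8435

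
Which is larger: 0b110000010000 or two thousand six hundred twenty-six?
Convert 0b110000010000 (binary) → 2048 + 1024 + 16 = 3088 (decimal)
Convert two thousand six hundred twenty-six (English words) → 2×1000 + 6×100 + 26 = 2626 (decimal)
Compare 3088 vs 2626: larger = 3088
3088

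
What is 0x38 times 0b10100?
Convert 0x38 (hexadecimal) → 3×16 + 8 = 56 (decimal)
Convert 0b10100 (binary) → 16 + 4 = 20 (decimal)
Compute 56 × 20 = 1120
1120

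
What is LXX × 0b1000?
Convert LXX (Roman numeral) → 50 + 10 + 10 = 70 (decimal)
Convert 0b1000 (binary) → 8 (decimal)
Compute 70 × 8 = 560
560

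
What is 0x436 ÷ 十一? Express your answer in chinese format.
Convert 0x436 (hexadecimal) → 4×256 + 3×16 + 6 = 1078 (decimal)
Convert 十一 (Chinese numeral) → 1×10 + 1 = 11 (decimal)
Compute 1078 ÷ 11 = 98
Convert 98 (decimal) → 98 = 9×10 + 8 → 九十八 (Chinese numeral)
九十八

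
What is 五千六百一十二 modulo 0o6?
Convert 五千六百一十二 (Chinese numeral) → 5×1000 + 6×100 + 1×10 + 2 = 5612 (decimal)
Convert 0o6 (octal) → 6 (decimal)
Compute 5612 mod 6 = 2
2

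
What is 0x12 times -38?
Convert 0x12 (hexadecimal) → 1×16 + 2 = 18 (decimal)
Compute 18 × -38 = -684
-684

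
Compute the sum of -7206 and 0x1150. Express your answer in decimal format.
Convert 0x1150 (hexadecimal) → 1×4096 + 1×256 + 5×16 = 4432 (decimal)
Compute -7206 + 4432 = -2774
-2774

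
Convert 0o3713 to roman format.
Convert 0o3713 (octal) → 3×512 + 7×64 + 1×8 + 3 = 1995 (decimal)
Convert 1995 (decimal) → 1995 = 1000 + 900 + 90 + 5 → MCMXCV (Roman numeral)
MCMXCV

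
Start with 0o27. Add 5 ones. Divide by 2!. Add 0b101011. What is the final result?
Convert 0o27 (octal) → 2×8 + 7 = 23 (decimal)
Start: 23
Convert 5 ones (place-value notation) → 5 (decimal)
23 + 5 = 28
Convert 2! (factorial) → 2 (decimal)
28 ÷ 2 = 14
Convert 0b101011 (binary) → 32 + 8 + 2 + 1 = 43 (decimal)
14 + 43 = 57
57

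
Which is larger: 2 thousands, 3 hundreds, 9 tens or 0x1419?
Convert 2 thousands, 3 hundreds, 9 tens (place-value notation) → 2×1000 + 3×100 + 9×10 = 2390 (decimal)
Convert 0x1419 (hexadecimal) → 1×4096 + 4×256 + 1×16 + 9 = 5145 (decimal)
Compare 2390 vs 5145: larger = 5145
5145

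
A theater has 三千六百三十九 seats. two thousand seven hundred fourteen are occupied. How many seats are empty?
Convert 三千六百三十九 (Chinese numeral) → 3×1000 + 6×100 + 3×10 + 9 = 3639 (decimal)
Convert two thousand seven hundred fourteen (English words) → 2×1000 + 7×100 + 14 = 2714 (decimal)
Compute 3639 - 2714 = 925
925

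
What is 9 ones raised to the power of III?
Convert 9 ones (place-value notation) → 9 (decimal)
Convert III (Roman numeral) → 1 + 1 + 1 = 3 (decimal)
Compute 9 ^ 3 = 729
729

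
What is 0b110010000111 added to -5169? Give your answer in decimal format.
Convert 0b110010000111 (binary) → 2048 + 1024 + 128 + 4 + 2 + 1 = 3207 (decimal)
Compute 3207 + -5169 = -1962
-1962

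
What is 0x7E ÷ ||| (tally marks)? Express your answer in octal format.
Convert 0x7E (hexadecimal) → 7×16 + 14 = 126 (decimal)
Convert ||| (tally marks) → 3 (decimal)
Compute 126 ÷ 3 = 42
Convert 42 (decimal) → 42 = 5×8 + 2 → 0o52 (octal)
0o52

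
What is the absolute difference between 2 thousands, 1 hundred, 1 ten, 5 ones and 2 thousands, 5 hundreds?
Convert 2 thousands, 1 hundred, 1 ten, 5 ones (place-value notation) → 2×1000 + 1×100 + 1×10 + 5 = 2115 (decimal)
Convert 2 thousands, 5 hundreds (place-value notation) → 2×1000 + 5×100 = 2500 (decimal)
Compute |2115 - 2500| = 385
385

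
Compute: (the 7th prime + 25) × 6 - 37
Convert the 7th prime (prime index) → 17 (decimal)
Expression in decimal: (17 + 25) × 6 - 37
Parentheses first: 17 + 25 = 42
Multiply: 42 × 6 = 252
Subtract: 252 - 37 = 215
215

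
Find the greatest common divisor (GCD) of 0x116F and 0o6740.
Convert 0x116F (hexadecimal) → 1×4096 + 1×256 + 6×16 + 15 = 4463 (decimal)
Convert 0o6740 (octal) → 6×512 + 7×64 + 4×8 = 3552 (decimal)
Compute gcd(4463, 3552) = 1
1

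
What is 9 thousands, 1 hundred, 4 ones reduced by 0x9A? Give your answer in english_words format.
Convert 9 thousands, 1 hundred, 4 ones (place-value notation) → 9×1000 + 1×100 + 4 = 9104 (decimal)
Convert 0x9A (hexadecimal) → 9×16 + 10 = 154 (decimal)
Compute 9104 - 154 = 8950
Convert 8950 (decimal) → 8950 = 8×1000 + 9×100 + 50 → eight thousand nine hundred fifty (English words)
eight thousand nine hundred fifty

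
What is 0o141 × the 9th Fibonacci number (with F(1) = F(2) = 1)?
Convert 0o141 (octal) → 1×64 + 4×8 + 1 = 97 (decimal)
Convert the 9th Fibonacci number (with F(1) = F(2) = 1) (Fibonacci index) → 1, 1, 2, 3, 5, 8, 13, 21, 34 → 34 (decimal)
Compute 97 × 34 = 3298
3298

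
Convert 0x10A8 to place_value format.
Convert 0x10A8 (hexadecimal) → 1×4096 + 10×16 + 8 = 4264 (decimal)
Convert 4264 (decimal) → 4264 = 4×1000 + 2×100 + 6×10 + 4 → 4 thousands, 2 hundreds, 6 tens, 4 ones (place-value notation)
4 thousands, 2 hundreds, 6 tens, 4 ones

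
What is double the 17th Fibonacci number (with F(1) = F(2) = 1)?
The 17th Fibonacci number (with F(1) = F(2) = 1) = 1597
Compute 1597 × 2 = 3194
3194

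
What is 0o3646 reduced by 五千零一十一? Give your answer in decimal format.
Convert 0o3646 (octal) → 3×512 + 6×64 + 4×8 + 6 = 1958 (decimal)
Convert 五千零一十一 (Chinese numeral) → 5×1000 + 1×10 + 1 = 5011 (decimal)
Compute 1958 - 5011 = -3053
-3053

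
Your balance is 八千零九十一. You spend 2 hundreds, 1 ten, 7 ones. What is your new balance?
Convert 八千零九十一 (Chinese numeral) → 8×1000 + 9×10 + 1 = 8091 (decimal)
Convert 2 hundreds, 1 ten, 7 ones (place-value notation) → 2×100 + 1×10 + 7 = 217 (decimal)
Compute 8091 - 217 = 7874
7874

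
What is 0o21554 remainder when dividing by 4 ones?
Convert 0o21554 (octal) → 2×4096 + 1×512 + 5×64 + 5×8 + 4 = 9068 (decimal)
Convert 4 ones (place-value notation) → 4 (decimal)
Compute 9068 mod 4 = 0
0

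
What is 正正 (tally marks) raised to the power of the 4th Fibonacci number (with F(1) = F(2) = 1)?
Convert 正正 (tally marks) → 5 + 5 = 10 (decimal)
Convert the 4th Fibonacci number (with F(1) = F(2) = 1) (Fibonacci index) → 1, 1, 2, 3 → 3 (decimal)
Compute 10 ^ 3 = 1000
1000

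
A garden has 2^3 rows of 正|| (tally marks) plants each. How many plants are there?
Convert 正|| (tally marks) → 5 + 2 = 7 (decimal)
Convert 2^3 (power) → 8 (decimal)
Compute 7 × 8 = 56
56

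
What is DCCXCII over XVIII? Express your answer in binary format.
Convert DCCXCII (Roman numeral) → 500 + 100 + 100 + 90 + 1 + 1 = 792 (decimal)
Convert XVIII (Roman numeral) → 10 + 5 + 1 + 1 + 1 = 18 (decimal)
Compute 792 ÷ 18 = 44
Convert 44 (decimal) → 44 = 32 + 8 + 4 → 0b101100 (binary)
0b101100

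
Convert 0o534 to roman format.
Convert 0o534 (octal) → 5×64 + 3×8 + 4 = 348 (decimal)
Convert 348 (decimal) → 348 = 100 + 100 + 100 + 40 + 5 + 1 + 1 + 1 → CCCXLVIII (Roman numeral)
CCCXLVIII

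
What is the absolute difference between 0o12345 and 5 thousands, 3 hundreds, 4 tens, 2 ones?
Convert 0o12345 (octal) → 1×4096 + 2×512 + 3×64 + 4×8 + 5 = 5349 (decimal)
Convert 5 thousands, 3 hundreds, 4 tens, 2 ones (place-value notation) → 5×1000 + 3×100 + 4×10 + 2 = 5342 (decimal)
Compute |5349 - 5342| = 7
7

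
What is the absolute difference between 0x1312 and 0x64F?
Convert 0x1312 (hexadecimal) → 1×4096 + 3×256 + 1×16 + 2 = 4882 (decimal)
Convert 0x64F (hexadecimal) → 6×256 + 4×16 + 15 = 1615 (decimal)
Compute |4882 - 1615| = 3267
3267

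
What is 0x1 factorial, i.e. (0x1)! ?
Convert 0x1 (hexadecimal) → 1 (decimal)
Compute 1! = 1
1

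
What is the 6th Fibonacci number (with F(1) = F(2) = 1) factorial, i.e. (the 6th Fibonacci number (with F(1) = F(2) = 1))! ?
Convert the 6th Fibonacci number (with F(1) = F(2) = 1) (Fibonacci index) → 1, 1, 2, 3, 5, 8 → 8 (decimal)
Compute 8! = 40320
40320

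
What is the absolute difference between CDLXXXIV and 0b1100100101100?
Convert CDLXXXIV (Roman numeral) → 400 + 50 + 10 + 10 + 10 + 4 = 484 (decimal)
Convert 0b1100100101100 (binary) → 4096 + 2048 + 256 + 32 + 8 + 4 = 6444 (decimal)
Compute |484 - 6444| = 5960
5960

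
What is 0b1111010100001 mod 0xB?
Convert 0b1111010100001 (binary) → 4096 + 2048 + 1024 + 512 + 128 + 32 + 1 = 7841 (decimal)
Convert 0xB (hexadecimal) → 11 (decimal)
Compute 7841 mod 11 = 9
9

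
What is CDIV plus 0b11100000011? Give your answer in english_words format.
Convert CDIV (Roman numeral) → 400 + 4 = 404 (decimal)
Convert 0b11100000011 (binary) → 1024 + 512 + 256 + 2 + 1 = 1795 (decimal)
Compute 404 + 1795 = 2199
Convert 2199 (decimal) → 2199 = 2×1000 + 1×100 + 99 → two thousand one hundred ninety-nine (English words)
two thousand one hundred ninety-nine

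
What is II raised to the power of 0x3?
Convert II (Roman numeral) → 1 + 1 = 2 (decimal)
Convert 0x3 (hexadecimal) → 3 (decimal)
Compute 2 ^ 3 = 8
8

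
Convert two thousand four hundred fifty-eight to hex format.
Convert two thousand four hundred fifty-eight (English words) → 2×1000 + 4×100 + 58 = 2458 (decimal)
Convert 2458 (decimal) → 2458 = 9×256 + 9×16 + 10 → 0x99A (hexadecimal)
0x99A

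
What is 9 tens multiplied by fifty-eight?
Convert 9 tens (place-value notation) → 9×10 = 90 (decimal)
Convert fifty-eight (English words) → 58 (decimal)
Compute 90 × 58 = 5220
5220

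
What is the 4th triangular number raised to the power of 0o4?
Convert the 4th triangular number (triangular index) → 4×5/2 = 10 (decimal)
Convert 0o4 (octal) → 4 (decimal)
Compute 10 ^ 4 = 10000
10000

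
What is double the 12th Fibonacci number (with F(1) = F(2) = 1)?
The 12th Fibonacci number (with F(1) = F(2) = 1): 1, 1, 2, 3, 5, 8, 13, 21, 34, 55, 89, 144 → 144
Compute 144 × 2 = 288
288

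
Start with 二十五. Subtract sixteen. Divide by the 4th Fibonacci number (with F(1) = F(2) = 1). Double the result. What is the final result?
Convert 二十五 (Chinese numeral) → 2×10 + 5 = 25 (decimal)
Start: 25
Convert sixteen (English words) → 16 (decimal)
25 - 16 = 9
Convert the 4th Fibonacci number (with F(1) = F(2) = 1) (Fibonacci index) → 1, 1, 2, 3 → 3 (decimal)
9 ÷ 3 = 3
3 × 2 = 6
6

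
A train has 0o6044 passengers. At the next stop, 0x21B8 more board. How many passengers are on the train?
Convert 0o6044 (octal) → 6×512 + 4×8 + 4 = 3108 (decimal)
Convert 0x21B8 (hexadecimal) → 2×4096 + 1×256 + 11×16 + 8 = 8632 (decimal)
Compute 3108 + 8632 = 11740
11740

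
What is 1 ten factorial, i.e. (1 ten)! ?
Convert 1 ten (place-value notation) → 1×10 = 10 (decimal)
Compute 10! = 3628800
3628800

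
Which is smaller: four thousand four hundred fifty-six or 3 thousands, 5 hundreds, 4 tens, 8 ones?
Convert four thousand four hundred fifty-six (English words) → 4×1000 + 4×100 + 56 = 4456 (decimal)
Convert 3 thousands, 5 hundreds, 4 tens, 8 ones (place-value notation) → 3×1000 + 5×100 + 4×10 + 8 = 3548 (decimal)
Compare 4456 vs 3548: smaller = 3548
3548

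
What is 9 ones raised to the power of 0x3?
Convert 9 ones (place-value notation) → 9 (decimal)
Convert 0x3 (hexadecimal) → 3 (decimal)
Compute 9 ^ 3 = 729
729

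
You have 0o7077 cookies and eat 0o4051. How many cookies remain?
Convert 0o7077 (octal) → 7×512 + 7×8 + 7 = 3647 (decimal)
Convert 0o4051 (octal) → 4×512 + 5×8 + 1 = 2089 (decimal)
Compute 3647 - 2089 = 1558
1558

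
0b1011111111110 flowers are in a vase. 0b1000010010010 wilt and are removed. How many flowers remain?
Convert 0b1011111111110 (binary) → 4096 + 1024 + 512 + 256 + 128 + 64 + 32 + 16 + 8 + 4 + 2 = 6142 (decimal)
Convert 0b1000010010010 (binary) → 4096 + 128 + 16 + 2 = 4242 (decimal)
Compute 6142 - 4242 = 1900
1900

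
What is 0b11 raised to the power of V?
Convert 0b11 (binary) → 2 + 1 = 3 (decimal)
Convert V (Roman numeral) → 5 (decimal)
Compute 3 ^ 5 = 243
243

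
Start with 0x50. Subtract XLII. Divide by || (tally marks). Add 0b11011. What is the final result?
Convert 0x50 (hexadecimal) → 5×16 = 80 (decimal)
Start: 80
Convert XLII (Roman numeral) → 40 + 1 + 1 = 42 (decimal)
80 - 42 = 38
Convert || (tally marks) → 2 (decimal)
38 ÷ 2 = 19
Convert 0b11011 (binary) → 16 + 8 + 2 + 1 = 27 (decimal)
19 + 27 = 46
46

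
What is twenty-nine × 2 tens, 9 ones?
Convert twenty-nine (English words) → 29 (decimal)
Convert 2 tens, 9 ones (place-value notation) → 2×10 + 9 = 29 (decimal)
Compute 29 × 29 = 841
841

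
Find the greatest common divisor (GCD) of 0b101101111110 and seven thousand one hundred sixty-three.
Convert 0b101101111110 (binary) → 2048 + 512 + 256 + 64 + 32 + 16 + 8 + 4 + 2 = 2942 (decimal)
Convert seven thousand one hundred sixty-three (English words) → 7×1000 + 1×100 + 63 = 7163 (decimal)
Compute gcd(2942, 7163) = 1
1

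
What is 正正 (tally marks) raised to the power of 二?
Convert 正正 (tally marks) → 5 + 5 = 10 (decimal)
Convert 二 (Chinese numeral) → 2 (decimal)
Compute 10 ^ 2 = 100
100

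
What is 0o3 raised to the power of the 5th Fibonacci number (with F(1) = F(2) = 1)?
Convert 0o3 (octal) → 3 (decimal)
Convert the 5th Fibonacci number (with F(1) = F(2) = 1) (Fibonacci index) → 1, 1, 2, 3, 5 → 5 (decimal)
Compute 3 ^ 5 = 243
243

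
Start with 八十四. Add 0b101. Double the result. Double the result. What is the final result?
Convert 八十四 (Chinese numeral) → 8×10 + 4 = 84 (decimal)
Start: 84
Convert 0b101 (binary) → 4 + 1 = 5 (decimal)
84 + 5 = 89
89 × 2 = 178
178 × 2 = 356
356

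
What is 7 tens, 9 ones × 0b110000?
Convert 7 tens, 9 ones (place-value notation) → 7×10 + 9 = 79 (decimal)
Convert 0b110000 (binary) → 32 + 16 = 48 (decimal)
Compute 79 × 48 = 3792
3792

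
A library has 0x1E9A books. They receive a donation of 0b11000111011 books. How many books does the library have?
Convert 0x1E9A (hexadecimal) → 1×4096 + 14×256 + 9×16 + 10 = 7834 (decimal)
Convert 0b11000111011 (binary) → 1024 + 512 + 32 + 16 + 8 + 2 + 1 = 1595 (decimal)
Compute 7834 + 1595 = 9429
9429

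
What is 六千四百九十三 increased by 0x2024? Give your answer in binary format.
Convert 六千四百九十三 (Chinese numeral) → 6×1000 + 4×100 + 9×10 + 3 = 6493 (decimal)
Convert 0x2024 (hexadecimal) → 2×4096 + 2×16 + 4 = 8228 (decimal)
Compute 6493 + 8228 = 14721
Convert 14721 (decimal) → 14721 = 8192 + 4096 + 2048 + 256 + 128 + 1 → 0b11100110000001 (binary)
0b11100110000001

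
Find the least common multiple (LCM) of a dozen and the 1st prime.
Convert a dozen (colloquial) → 12 (decimal)
Convert the 1st prime (prime index) → 2 (decimal)
Compute lcm(12, 2) = 12
12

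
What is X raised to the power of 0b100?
Convert X (Roman numeral) → 10 (decimal)
Convert 0b100 (binary) → 4 (decimal)
Compute 10 ^ 4 = 10000
10000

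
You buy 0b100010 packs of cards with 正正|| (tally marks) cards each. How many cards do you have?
Convert 正正|| (tally marks) → 5 + 5 + 2 = 12 (decimal)
Convert 0b100010 (binary) → 32 + 2 = 34 (decimal)
Compute 12 × 34 = 408
408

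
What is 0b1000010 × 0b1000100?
Convert 0b1000010 (binary) → 64 + 2 = 66 (decimal)
Convert 0b1000100 (binary) → 64 + 4 = 68 (decimal)
Compute 66 × 68 = 4488
4488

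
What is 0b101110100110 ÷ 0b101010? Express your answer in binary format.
Convert 0b101110100110 (binary) → 2048 + 512 + 256 + 128 + 32 + 4 + 2 = 2982 (decimal)
Convert 0b101010 (binary) → 32 + 8 + 2 = 42 (decimal)
Compute 2982 ÷ 42 = 71
Convert 71 (decimal) → 71 = 64 + 4 + 2 + 1 → 0b1000111 (binary)
0b1000111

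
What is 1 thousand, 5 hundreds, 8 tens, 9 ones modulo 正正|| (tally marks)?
Convert 1 thousand, 5 hundreds, 8 tens, 9 ones (place-value notation) → 1×1000 + 5×100 + 8×10 + 9 = 1589 (decimal)
Convert 正正|| (tally marks) → 5 + 5 + 2 = 12 (decimal)
Compute 1589 mod 12 = 5
5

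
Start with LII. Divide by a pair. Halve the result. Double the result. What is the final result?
Convert LII (Roman numeral) → 50 + 1 + 1 = 52 (decimal)
Start: 52
Convert a pair (colloquial) → 2 (decimal)
52 ÷ 2 = 26
26 ÷ 2 = 13
13 × 2 = 26
26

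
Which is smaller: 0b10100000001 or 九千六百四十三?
Convert 0b10100000001 (binary) → 1024 + 256 + 1 = 1281 (decimal)
Convert 九千六百四十三 (Chinese numeral) → 9×1000 + 6×100 + 4×10 + 3 = 9643 (decimal)
Compare 1281 vs 9643: smaller = 1281
1281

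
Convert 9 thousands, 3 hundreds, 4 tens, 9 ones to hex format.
Convert 9 thousands, 3 hundreds, 4 tens, 9 ones (place-value notation) → 9×1000 + 3×100 + 4×10 + 9 = 9349 (decimal)
Convert 9349 (decimal) → 9349 = 2×4096 + 4×256 + 8×16 + 5 → 0x2485 (hexadecimal)
0x2485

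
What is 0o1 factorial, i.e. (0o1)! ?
Convert 0o1 (octal) → 1 (decimal)
Compute 1! = 1
1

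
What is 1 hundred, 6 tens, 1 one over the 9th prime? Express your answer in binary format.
Convert 1 hundred, 6 tens, 1 one (place-value notation) → 1×100 + 6×10 + 1 = 161 (decimal)
Convert the 9th prime (prime index) → 23 (decimal)
Compute 161 ÷ 23 = 7
Convert 7 (decimal) → 7 = 4 + 2 + 1 → 0b111 (binary)
0b111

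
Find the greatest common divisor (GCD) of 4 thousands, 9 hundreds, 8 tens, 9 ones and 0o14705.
Convert 4 thousands, 9 hundreds, 8 tens, 9 ones (place-value notation) → 4×1000 + 9×100 + 8×10 + 9 = 4989 (decimal)
Convert 0o14705 (octal) → 1×4096 + 4×512 + 7×64 + 5 = 6597 (decimal)
Compute gcd(4989, 6597) = 3
3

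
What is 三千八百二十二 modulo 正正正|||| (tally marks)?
Convert 三千八百二十二 (Chinese numeral) → 3×1000 + 8×100 + 2×10 + 2 = 3822 (decimal)
Convert 正正正|||| (tally marks) → 5 + 5 + 5 + 4 = 19 (decimal)
Compute 3822 mod 19 = 3
3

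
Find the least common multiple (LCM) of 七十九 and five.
Convert 七十九 (Chinese numeral) → 7×10 + 9 = 79 (decimal)
Convert five (English words) → 5 (decimal)
Compute lcm(79, 5) = 395
395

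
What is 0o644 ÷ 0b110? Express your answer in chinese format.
Convert 0o644 (octal) → 6×64 + 4×8 + 4 = 420 (decimal)
Convert 0b110 (binary) → 4 + 2 = 6 (decimal)
Compute 420 ÷ 6 = 70
Convert 70 (decimal) → 70 = 7×10 → 七十 (Chinese numeral)
七十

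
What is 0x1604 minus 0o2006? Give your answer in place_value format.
Convert 0x1604 (hexadecimal) → 1×4096 + 6×256 + 4 = 5636 (decimal)
Convert 0o2006 (octal) → 2×512 + 6 = 1030 (decimal)
Compute 5636 - 1030 = 4606
Convert 4606 (decimal) → 4606 = 4×1000 + 6×100 + 6 → 4 thousands, 6 hundreds, 6 ones (place-value notation)
4 thousands, 6 hundreds, 6 ones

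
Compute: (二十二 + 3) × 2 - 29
Convert 二十二 (Chinese numeral) → 2×10 + 2 = 22 (decimal)
Expression in decimal: (22 + 3) × 2 - 29
Parentheses first: 22 + 3 = 25
Multiply: 25 × 2 = 50
Subtract: 50 - 29 = 21
21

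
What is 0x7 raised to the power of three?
Convert 0x7 (hexadecimal) → 7 (decimal)
Convert three (English words) → 3 (decimal)
Compute 7 ^ 3 = 343
343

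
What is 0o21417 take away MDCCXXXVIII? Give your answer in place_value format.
Convert 0o21417 (octal) → 2×4096 + 1×512 + 4×64 + 1×8 + 7 = 8975 (decimal)
Convert MDCCXXXVIII (Roman numeral) → 1000 + 500 + 100 + 100 + 10 + 10 + 10 + 5 + 1 + 1 + 1 = 1738 (decimal)
Compute 8975 - 1738 = 7237
Convert 7237 (decimal) → 7237 = 7×1000 + 2×100 + 3×10 + 7 → 7 thousands, 2 hundreds, 3 tens, 7 ones (place-value notation)
7 thousands, 2 hundreds, 3 tens, 7 ones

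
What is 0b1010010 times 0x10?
Convert 0b1010010 (binary) → 64 + 16 + 2 = 82 (decimal)
Convert 0x10 (hexadecimal) → 1×16 = 16 (decimal)
Compute 82 × 16 = 1312
1312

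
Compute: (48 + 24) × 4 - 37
Parentheses first: 48 + 24 = 72
Multiply: 72 × 4 = 288
Subtract: 288 - 37 = 251
251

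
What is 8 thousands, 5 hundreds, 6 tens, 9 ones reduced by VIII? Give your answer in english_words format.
Convert 8 thousands, 5 hundreds, 6 tens, 9 ones (place-value notation) → 8×1000 + 5×100 + 6×10 + 9 = 8569 (decimal)
Convert VIII (Roman numeral) → 5 + 1 + 1 + 1 = 8 (decimal)
Compute 8569 - 8 = 8561
Convert 8561 (decimal) → 8561 = 8×1000 + 5×100 + 61 → eight thousand five hundred sixty-one (English words)
eight thousand five hundred sixty-one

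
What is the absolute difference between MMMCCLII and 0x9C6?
Convert MMMCCLII (Roman numeral) → 1000 + 1000 + 1000 + 100 + 100 + 50 + 1 + 1 = 3252 (decimal)
Convert 0x9C6 (hexadecimal) → 9×256 + 12×16 + 6 = 2502 (decimal)
Compute |3252 - 2502| = 750
750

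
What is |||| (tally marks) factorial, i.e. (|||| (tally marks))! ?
Convert |||| (tally marks) → 4 (decimal)
Compute 4! = 24
24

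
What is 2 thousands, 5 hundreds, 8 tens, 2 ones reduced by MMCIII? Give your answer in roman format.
Convert 2 thousands, 5 hundreds, 8 tens, 2 ones (place-value notation) → 2×1000 + 5×100 + 8×10 + 2 = 2582 (decimal)
Convert MMCIII (Roman numeral) → 1000 + 1000 + 100 + 1 + 1 + 1 = 2103 (decimal)
Compute 2582 - 2103 = 479
Convert 479 (decimal) → 479 = 400 + 50 + 10 + 10 + 9 → CDLXXIX (Roman numeral)
CDLXXIX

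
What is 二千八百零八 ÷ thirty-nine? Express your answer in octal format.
Convert 二千八百零八 (Chinese numeral) → 2×1000 + 8×100 + 8 = 2808 (decimal)
Convert thirty-nine (English words) → 39 (decimal)
Compute 2808 ÷ 39 = 72
Convert 72 (decimal) → 72 = 1×64 + 1×8 → 0o110 (octal)
0o110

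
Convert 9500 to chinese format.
Convert 9500 (decimal) → 9500 = 9×1000 + 5×100 → 九千五百 (Chinese numeral)
九千五百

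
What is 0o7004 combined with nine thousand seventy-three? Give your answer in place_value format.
Convert 0o7004 (octal) → 7×512 + 4 = 3588 (decimal)
Convert nine thousand seventy-three (English words) → 9×1000 + 73 = 9073 (decimal)
Compute 3588 + 9073 = 12661
Convert 12661 (decimal) → 12661 = 12×1000 + 6×100 + 6×10 + 1 → 12 thousands, 6 hundreds, 6 tens, 1 one (place-value notation)
12 thousands, 6 hundreds, 6 tens, 1 one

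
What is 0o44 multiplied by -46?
Convert 0o44 (octal) → 4×8 + 4 = 36 (decimal)
Compute 36 × -46 = -1656
-1656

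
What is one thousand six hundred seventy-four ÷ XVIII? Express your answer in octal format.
Convert one thousand six hundred seventy-four (English words) → 1×1000 + 6×100 + 74 = 1674 (decimal)
Convert XVIII (Roman numeral) → 10 + 5 + 1 + 1 + 1 = 18 (decimal)
Compute 1674 ÷ 18 = 93
Convert 93 (decimal) → 93 = 1×64 + 3×8 + 5 → 0o135 (octal)
0o135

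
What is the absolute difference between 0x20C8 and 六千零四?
Convert 0x20C8 (hexadecimal) → 2×4096 + 12×16 + 8 = 8392 (decimal)
Convert 六千零四 (Chinese numeral) → 6×1000 + 4 = 6004 (decimal)
Compute |8392 - 6004| = 2388
2388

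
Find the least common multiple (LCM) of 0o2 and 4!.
Convert 0o2 (octal) → 2 (decimal)
Convert 4! (factorial) → 24 (decimal)
Compute lcm(2, 24) = 24
24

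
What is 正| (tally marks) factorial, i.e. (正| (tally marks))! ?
Convert 正| (tally marks) → 5 + 1 = 6 (decimal)
Compute 6! = 720
720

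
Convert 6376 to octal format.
Convert 6376 (decimal) → 6376 = 1×4096 + 4×512 + 3×64 + 5×8 → 0o14350 (octal)
0o14350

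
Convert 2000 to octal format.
Convert 2000 (decimal) → 2000 = 3×512 + 7×64 + 2×8 → 0o3720 (octal)
0o3720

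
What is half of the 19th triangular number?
The 19th triangular number = 19×20/2 = 190
Compute 190 ÷ 2 = 95
95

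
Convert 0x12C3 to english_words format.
Convert 0x12C3 (hexadecimal) → 1×4096 + 2×256 + 12×16 + 3 = 4803 (decimal)
Convert 4803 (decimal) → 4803 = 4×1000 + 8×100 + 3 → four thousand eight hundred three (English words)
four thousand eight hundred three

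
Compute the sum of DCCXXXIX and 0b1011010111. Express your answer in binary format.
Convert DCCXXXIX (Roman numeral) → 500 + 100 + 100 + 10 + 10 + 10 + 9 = 739 (decimal)
Convert 0b1011010111 (binary) → 512 + 128 + 64 + 16 + 4 + 2 + 1 = 727 (decimal)
Compute 739 + 727 = 1466
Convert 1466 (decimal) → 1466 = 1024 + 256 + 128 + 32 + 16 + 8 + 2 → 0b10110111010 (binary)
0b10110111010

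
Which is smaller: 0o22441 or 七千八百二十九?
Convert 0o22441 (octal) → 2×4096 + 2×512 + 4×64 + 4×8 + 1 = 9505 (decimal)
Convert 七千八百二十九 (Chinese numeral) → 7×1000 + 8×100 + 2×10 + 9 = 7829 (decimal)
Compare 9505 vs 7829: smaller = 7829
7829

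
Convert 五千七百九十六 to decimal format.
Convert 五千七百九十六 (Chinese numeral) → 5×1000 + 7×100 + 9×10 + 6 = 5796 (decimal)
5796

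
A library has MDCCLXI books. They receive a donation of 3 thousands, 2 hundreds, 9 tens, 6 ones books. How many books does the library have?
Convert MDCCLXI (Roman numeral) → 1000 + 500 + 100 + 100 + 50 + 10 + 1 = 1761 (decimal)
Convert 3 thousands, 2 hundreds, 9 tens, 6 ones (place-value notation) → 3×1000 + 2×100 + 9×10 + 6 = 3296 (decimal)
Compute 1761 + 3296 = 5057
5057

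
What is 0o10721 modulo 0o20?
Convert 0o10721 (octal) → 1×4096 + 7×64 + 2×8 + 1 = 4561 (decimal)
Convert 0o20 (octal) → 2×8 = 16 (decimal)
Compute 4561 mod 16 = 1
1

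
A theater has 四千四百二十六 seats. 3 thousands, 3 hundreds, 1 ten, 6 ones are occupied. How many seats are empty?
Convert 四千四百二十六 (Chinese numeral) → 4×1000 + 4×100 + 2×10 + 6 = 4426 (decimal)
Convert 3 thousands, 3 hundreds, 1 ten, 6 ones (place-value notation) → 3×1000 + 3×100 + 1×10 + 6 = 3316 (decimal)
Compute 4426 - 3316 = 1110
1110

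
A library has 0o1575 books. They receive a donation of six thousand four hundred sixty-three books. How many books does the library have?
Convert 0o1575 (octal) → 1×512 + 5×64 + 7×8 + 5 = 893 (decimal)
Convert six thousand four hundred sixty-three (English words) → 6×1000 + 4×100 + 63 = 6463 (decimal)
Compute 893 + 6463 = 7356
7356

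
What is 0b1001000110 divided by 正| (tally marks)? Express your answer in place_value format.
Convert 0b1001000110 (binary) → 512 + 64 + 4 + 2 = 582 (decimal)
Convert 正| (tally marks) → 5 + 1 = 6 (decimal)
Compute 582 ÷ 6 = 97
Convert 97 (decimal) → 97 = 9×10 + 7 → 9 tens, 7 ones (place-value notation)
9 tens, 7 ones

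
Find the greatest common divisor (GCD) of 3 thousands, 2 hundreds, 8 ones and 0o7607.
Convert 3 thousands, 2 hundreds, 8 ones (place-value notation) → 3×1000 + 2×100 + 8 = 3208 (decimal)
Convert 0o7607 (octal) → 7×512 + 6×64 + 7 = 3975 (decimal)
Compute gcd(3208, 3975) = 1
1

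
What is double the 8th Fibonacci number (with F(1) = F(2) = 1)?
The 8th Fibonacci number (with F(1) = F(2) = 1): 1, 1, 2, 3, 5, 8, 13, 21 → 21
Compute 21 × 2 = 42
42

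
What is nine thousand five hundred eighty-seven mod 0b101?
Convert nine thousand five hundred eighty-seven (English words) → 9×1000 + 5×100 + 87 = 9587 (decimal)
Convert 0b101 (binary) → 4 + 1 = 5 (decimal)
Compute 9587 mod 5 = 2
2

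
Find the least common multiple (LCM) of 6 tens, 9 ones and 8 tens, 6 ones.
Convert 6 tens, 9 ones (place-value notation) → 6×10 + 9 = 69 (decimal)
Convert 8 tens, 6 ones (place-value notation) → 8×10 + 6 = 86 (decimal)
Compute lcm(69, 86) = 5934
5934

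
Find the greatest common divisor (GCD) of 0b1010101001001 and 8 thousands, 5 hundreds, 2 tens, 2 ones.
Convert 0b1010101001001 (binary) → 4096 + 1024 + 256 + 64 + 8 + 1 = 5449 (decimal)
Convert 8 thousands, 5 hundreds, 2 tens, 2 ones (place-value notation) → 8×1000 + 5×100 + 2×10 + 2 = 8522 (decimal)
Compute gcd(5449, 8522) = 1
1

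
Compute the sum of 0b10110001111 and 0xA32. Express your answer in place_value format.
Convert 0b10110001111 (binary) → 1024 + 256 + 128 + 8 + 4 + 2 + 1 = 1423 (decimal)
Convert 0xA32 (hexadecimal) → 10×256 + 3×16 + 2 = 2610 (decimal)
Compute 1423 + 2610 = 4033
Convert 4033 (decimal) → 4033 = 4×1000 + 3×10 + 3 → 4 thousands, 3 tens, 3 ones (place-value notation)
4 thousands, 3 tens, 3 ones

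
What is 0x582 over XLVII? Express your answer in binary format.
Convert 0x582 (hexadecimal) → 5×256 + 8×16 + 2 = 1410 (decimal)
Convert XLVII (Roman numeral) → 40 + 5 + 1 + 1 = 47 (decimal)
Compute 1410 ÷ 47 = 30
Convert 30 (decimal) → 30 = 16 + 8 + 4 + 2 → 0b11110 (binary)
0b11110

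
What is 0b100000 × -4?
Convert 0b100000 (binary) → 32 (decimal)
Compute 32 × -4 = -128
-128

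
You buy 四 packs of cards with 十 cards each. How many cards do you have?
Convert 十 (Chinese numeral) → 1×10 = 10 (decimal)
Convert 四 (Chinese numeral) → 4 (decimal)
Compute 10 × 4 = 40
40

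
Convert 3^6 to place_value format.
Convert 3^6 (power) → 729 (decimal)
Convert 729 (decimal) → 729 = 7×100 + 2×10 + 9 → 7 hundreds, 2 tens, 9 ones (place-value notation)
7 hundreds, 2 tens, 9 ones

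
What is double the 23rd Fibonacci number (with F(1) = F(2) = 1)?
The 23rd Fibonacci number (with F(1) = F(2) = 1) = 28657
Compute 28657 × 2 = 57314
57314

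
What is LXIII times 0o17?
Convert LXIII (Roman numeral) → 50 + 10 + 1 + 1 + 1 = 63 (decimal)
Convert 0o17 (octal) → 1×8 + 7 = 15 (decimal)
Compute 63 × 15 = 945
945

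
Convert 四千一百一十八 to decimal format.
Convert 四千一百一十八 (Chinese numeral) → 4×1000 + 1×100 + 1×10 + 8 = 4118 (decimal)
4118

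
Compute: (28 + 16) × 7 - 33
Parentheses first: 28 + 16 = 44
Multiply: 44 × 7 = 308
Subtract: 308 - 33 = 275
275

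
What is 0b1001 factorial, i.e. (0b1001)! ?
Convert 0b1001 (binary) → 8 + 1 = 9 (decimal)
Compute 9! = 362880
362880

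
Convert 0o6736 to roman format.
Convert 0o6736 (octal) → 6×512 + 7×64 + 3×8 + 6 = 3550 (decimal)
Convert 3550 (decimal) → 3550 = 1000 + 1000 + 1000 + 500 + 50 → MMMDL (Roman numeral)
MMMDL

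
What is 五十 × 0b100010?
Convert 五十 (Chinese numeral) → 5×10 = 50 (decimal)
Convert 0b100010 (binary) → 32 + 2 = 34 (decimal)
Compute 50 × 34 = 1700
1700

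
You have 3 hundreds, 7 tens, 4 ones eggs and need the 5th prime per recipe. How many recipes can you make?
Convert 3 hundreds, 7 tens, 4 ones (place-value notation) → 3×100 + 7×10 + 4 = 374 (decimal)
Convert the 5th prime (prime index) → 11 (decimal)
Compute 374 ÷ 11 = 34
34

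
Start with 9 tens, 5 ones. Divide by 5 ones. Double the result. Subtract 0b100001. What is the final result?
Convert 9 tens, 5 ones (place-value notation) → 9×10 + 5 = 95 (decimal)
Start: 95
Convert 5 ones (place-value notation) → 5 (decimal)
95 ÷ 5 = 19
19 × 2 = 38
Convert 0b100001 (binary) → 32 + 1 = 33 (decimal)
38 - 33 = 5
5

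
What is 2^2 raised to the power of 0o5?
Convert 2^2 (power) → 4 (decimal)
Convert 0o5 (octal) → 5 (decimal)
Compute 4 ^ 5 = 1024
1024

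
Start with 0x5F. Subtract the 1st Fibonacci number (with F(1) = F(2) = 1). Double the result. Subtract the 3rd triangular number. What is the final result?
Convert 0x5F (hexadecimal) → 5×16 + 15 = 95 (decimal)
Start: 95
Convert the 1st Fibonacci number (with F(1) = F(2) = 1) (Fibonacci index) → 1 (decimal)
95 - 1 = 94
94 × 2 = 188
Convert the 3rd triangular number (triangular index) → 3×4/2 = 6 (decimal)
188 - 6 = 182
182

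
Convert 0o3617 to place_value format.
Convert 0o3617 (octal) → 3×512 + 6×64 + 1×8 + 7 = 1935 (decimal)
Convert 1935 (decimal) → 1935 = 1×1000 + 9×100 + 3×10 + 5 → 1 thousand, 9 hundreds, 3 tens, 5 ones (place-value notation)
1 thousand, 9 hundreds, 3 tens, 5 ones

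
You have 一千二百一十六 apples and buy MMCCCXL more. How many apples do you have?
Convert 一千二百一十六 (Chinese numeral) → 1×1000 + 2×100 + 1×10 + 6 = 1216 (decimal)
Convert MMCCCXL (Roman numeral) → 1000 + 1000 + 100 + 100 + 100 + 40 = 2340 (decimal)
Compute 1216 + 2340 = 3556
3556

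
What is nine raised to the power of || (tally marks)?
Convert nine (English words) → 9 (decimal)
Convert || (tally marks) → 2 (decimal)
Compute 9 ^ 2 = 81
81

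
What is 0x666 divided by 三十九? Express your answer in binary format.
Convert 0x666 (hexadecimal) → 6×256 + 6×16 + 6 = 1638 (decimal)
Convert 三十九 (Chinese numeral) → 3×10 + 9 = 39 (decimal)
Compute 1638 ÷ 39 = 42
Convert 42 (decimal) → 42 = 32 + 8 + 2 → 0b101010 (binary)
0b101010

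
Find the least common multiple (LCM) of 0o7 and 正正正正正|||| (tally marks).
Convert 0o7 (octal) → 7 (decimal)
Convert 正正正正正|||| (tally marks) → 5 + 5 + 5 + 5 + 5 + 4 = 29 (decimal)
Compute lcm(7, 29) = 203
203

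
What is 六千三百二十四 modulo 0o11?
Convert 六千三百二十四 (Chinese numeral) → 6×1000 + 3×100 + 2×10 + 4 = 6324 (decimal)
Convert 0o11 (octal) → 1×8 + 1 = 9 (decimal)
Compute 6324 mod 9 = 6
6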